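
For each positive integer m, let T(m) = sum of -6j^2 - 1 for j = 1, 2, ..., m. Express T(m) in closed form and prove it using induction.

T(m) = -m(2m^2 + 3m + 2)

We claim T(m) = -m(2m^2 + 3m + 2) for all m ≥ 1.
When m = 1: T(1) = -7, and the closed form gives -7. They agree.
For the inductive step, assume it holds for an arbitrary j ≥ 1, so T(j) = j(-2j^2 - 3j - 2).
Then T(j+1) = T(j) + (-6(j + 1)^2 - 1) = (j(-2j^2 - 3j - 2)) + (-6(j + 1)^2 - 1).
Simplifying, T(j+1) = -(j + 1)(2j^2 + 7j + 7) = -(j+1)(2(j+1)^2 + 3(j+1) + 2),
which is the closed form with m = j+1.
This completes the induction.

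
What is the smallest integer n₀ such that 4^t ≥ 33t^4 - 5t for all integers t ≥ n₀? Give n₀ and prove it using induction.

At t = 8: 65536 < 135128, so the inequality fails and n₀ ≥ 9. We prove 4^t ≥ 33t^4 - 5t for all t ≥ 9.
When t = 9: 4^t = 262144 and 33t^4 - 5t = 216468, so 262144 ≥ 216468.
For the inductive step, assume it holds for an arbitrary k ≥ 9, so 4^k ≥ 33k^4 - 5k.
Then 4^(k + 1) = 4·(4^k) ≥ 4·(33k^4 - 5k).
Also, for k ≥ 9 we have 4·(33k^4 - 5k) ≥ 33(k+1)^4 - 5(k+1), since 4·(33k^4 - 5k) − (33(k+1)^4 - 5(k+1)) = 99k^4 - 132k^3 - 198k^2 - 147k - 28, which is nonnegative for all k ≥ 9.
Combining, 4^(k + 1) ≥ 33(k+1)^4 - 5(k+1).
By the principle of mathematical induction, the result holds for all t ≥ 9.
Hence the smallest such n₀ is 9.

n₀ = 9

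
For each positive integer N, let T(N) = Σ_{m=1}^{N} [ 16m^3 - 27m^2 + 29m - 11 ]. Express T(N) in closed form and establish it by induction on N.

We claim T(N) = N(4N^3 - N^2 + 5N - 1) for all N ≥ 1.
For the base case N = 1: T(1) = 7, and the closed form gives 7. They agree.
For the inductive step, assume it holds for an arbitrary m ≥ 1, so T(m) = m(4m^3 - m^2 + 5m - 1).
Then T(m+1) = T(m) + (16m^3 + 21m^2 + 23m + 7) = (m(4m^3 - m^2 + 5m - 1)) + (16m^3 + 21m^2 + 23m + 7).
Simplifying, T(m+1) = (m + 1)(4m^3 + 11m^2 + 15m + 7) = (m+1)(4(m+1)^3 - (m+1)^2 + 5(m+1) - 1),
which is the closed form with N = m+1.
By induction, the statement is established for all N ≥ 1.

T(N) = N(4N^3 - N^2 + 5N - 1)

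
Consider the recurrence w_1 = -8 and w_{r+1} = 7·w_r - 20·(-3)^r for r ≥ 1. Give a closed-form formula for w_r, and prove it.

Computing the first terms: w_1 = -8, w_2 = 4, w_3 = -152. This suggests w_r = 2(-3)^r - 2·7^(r - 1).
Base step (r = 1): the formula gives -8 = -8 = w_1.
Suppose the result is true for r = m, so w_m = 2(-3)^m - 2·7^(m - 1).
Then w_{m+1} = 7·w_m - 20·(-3)^m = 7·(2(-3)^m - 2·7^(m - 1)) - 20·(-3)^m = 2(-3)^(m + 1) - 2·7^m = 2(-3)^(m+1) - 2·7^((m+1) - 1),
which is the claimed formula at r = m+1.
This completes the induction.

w_r = 2(-3)^r - 2·7^(r - 1)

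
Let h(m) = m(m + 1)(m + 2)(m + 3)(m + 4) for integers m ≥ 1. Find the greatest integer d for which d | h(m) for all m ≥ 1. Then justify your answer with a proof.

d = 120

Computing the first values: h(1) = 120 and h(2) = 720; gcd(120, 720) = 120, so d ≤ 120.
We prove 120 | m(m + 1)(m + 2)(m + 3)(m + 4) for all m ≥ 1 by induction on m.
When m = 1: h(1) = 120 = 120·(1), so 120 | h(1).
Suppose the result is true for m = k, i.e. 120 | h(k). Then
h(k+1) − h(k) = (k+1)·(k+2)·(k+3)·(k+4)·(k+5) − k·(k+1)·(k+2)·(k+3)·(k+4) = (k+1)·(k+2)·(k+3)·(k+4)·[(k+5) − k] = 5·(k+1)·(k+2)·(k+3)·(k+4). The product of 4 consecutive integers is divisible by (4)! = 24, so h(k+1) − h(k) is divisible by 5·24 = 120. By the inductive hypothesis 120 | h(k), hence 120 | h(k+1).
By the principle of mathematical induction, the result holds for all m ≥ 1.
Therefore the largest such d is 120.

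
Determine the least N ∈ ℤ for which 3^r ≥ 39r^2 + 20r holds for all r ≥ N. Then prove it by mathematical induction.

N = 7

At r = 6: 729 < 1524, so the inequality fails and N ≥ 7. We prove 3^r ≥ 39r^2 + 20r for all r ≥ 7.
When r = 7: 3^r = 2187 and 39r^2 + 20r = 2051, so 2187 ≥ 2051.
For the inductive step, assume it holds for an arbitrary k ≥ 7, so 3^k ≥ 39k^2 + 20k.
Then 3^(k + 1) = 3·(3^k) ≥ 3·(39k^2 + 20k).
Also, for k ≥ 7 we have 3·(39k^2 + 20k) ≥ 39(k+1)^2 + 20(k+1), since 3·(39k^2 + 20k) − (39(k+1)^2 + 20(k+1)) = 78k^2 - 38k - 59, which is nonnegative for all k ≥ 7.
Combining, 3^(k + 1) ≥ 39(k+1)^2 + 20(k+1).
By the principle of mathematical induction, the result holds for all r ≥ 7.
Hence the smallest such N is 7.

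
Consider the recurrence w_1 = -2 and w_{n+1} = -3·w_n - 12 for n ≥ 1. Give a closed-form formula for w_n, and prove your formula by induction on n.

w_n = (-3)^(n - 1) - 3

Computing the first terms: w_1 = -2, w_2 = -6, w_3 = 6. This suggests w_n = (-3)^(n - 1) - 3.
For the base case n = 1: the formula gives -2 = -2 = w_1.
For the inductive step, assume it holds for an arbitrary j ≥ 1, so w_j = (-3)^(j - 1) - 3.
Then w_{j+1} = -3·w_j - 12 = -3·((-3)^(j - 1) - 3) - 12 = (-3)^j - 3 = (-3)^((j+1) - 1) - 3,
which is the claimed formula at n = j+1.
Hence, by induction on n, the claim holds for every n ≥ 1.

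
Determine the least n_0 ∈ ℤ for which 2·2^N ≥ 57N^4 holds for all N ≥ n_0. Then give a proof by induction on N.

At N = 22: 8388608 < 13352592, so the inequality fails and n_0 ≥ 23. We prove 2·2^N ≥ 57N^4 for all N ≥ 23.
Base case (N = 23): 2·2^N = 16777216 and 57N^4 = 15950937, so 16777216 ≥ 15950937.
Inductive step: suppose the statement holds for some m ≥ 23, so 2·2^m ≥ 57m^4.
Then 2·2^(m + 1) = 2·(2·2^m) ≥ 2·(57m^4).
Also, for m ≥ 23 we have 2·(57m^4) ≥ 57(m+1)^4, since 2 ≥ (1 + 1/m)^4 for all m ≥ 23.
Combining, 2·2^(m + 1) ≥ 57(m+1)^4.
By induction, the statement is established for all N ≥ 23.
Hence the smallest such n_0 is 23.

n_0 = 23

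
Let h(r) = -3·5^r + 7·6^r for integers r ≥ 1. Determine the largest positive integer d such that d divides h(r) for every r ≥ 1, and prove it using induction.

Computing the first values: h(1) = 27 and h(2) = 177; gcd(27, 177) = 3, so d ≤ 3.
We prove 3 | -3·5^r + 7·6^r for all r ≥ 1 by induction on r.
Base case (r = 1): h(1) = 27 = 3·(9), so 3 | h(1).
Inductive step: suppose the statement holds for some m ≥ 1, i.e. 3 | h(m). Then
h(m+1) − 6·h(m) = (-3·5^(m+1) + 7·6^(m+1)) − 6·(-3·5^m + 7·6^m) = (-3)·5^m·(5 − 6) = (3)·5^m. Since 3 | h(m) by the inductive hypothesis, 3 | 6·h(m); and 3 | 3 since 3 = 3·1. Therefore 3 | h(m+1).
By the principle of mathematical induction, the result holds for all r ≥ 1.
Therefore the largest such d is 3.

d = 3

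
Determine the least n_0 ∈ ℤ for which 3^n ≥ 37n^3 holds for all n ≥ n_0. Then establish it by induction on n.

n_0 = 10

At n = 9: 19683 < 26973, so the inequality fails and n_0 ≥ 10. We prove 3^n ≥ 37n^3 for all n ≥ 10.
Base case (n = 10): 3^n = 59049 and 37n^3 = 37000, so 59049 ≥ 37000.
Inductive step: assume the claim holds for n = m, so 3^m ≥ 37m^3.
Then 3^(m + 1) = 3·(3^m) ≥ 3·(37m^3).
Also, for m ≥ 10 we have 3·(37m^3) ≥ 37(m+1)^3, since 3 ≥ (1 + 1/m)^3 for all m ≥ 10.
Combining, 3^(m + 1) ≥ 37(m+1)^3.
By induction, the statement is established for all n ≥ 10.
Hence the smallest such n_0 is 10.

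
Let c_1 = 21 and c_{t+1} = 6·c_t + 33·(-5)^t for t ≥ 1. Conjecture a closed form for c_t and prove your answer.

c_t = -3(-5)^t + 6^t

Computing the first terms: c_1 = 21, c_2 = -39, c_3 = 591. This suggests c_t = -3(-5)^t + 6^t.
For the base case t = 1: the formula gives 21 = 21 = c_1.
Inductive step: assume the claim holds for t = r, so c_r = -3(-5)^r + 6^r.
Then c_{r+1} = 6·c_r + 33·(-5)^r = 6·(-3(-5)^r + 6^r) + 33·(-5)^r = -3(-5)^(r + 1) + 6^(r + 1),
which is the claimed formula at t = r+1.
This completes the induction.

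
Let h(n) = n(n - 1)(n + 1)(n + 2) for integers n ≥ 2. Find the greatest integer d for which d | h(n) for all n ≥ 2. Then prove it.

Computing the first values: h(2) = 24 and h(3) = 120; gcd(24, 120) = 24, so d ≤ 24.
We prove 24 | n(n - 1)(n + 1)(n + 2) for all n ≥ 2 by induction on n.
Base step (n = 2): h(2) = 24 = 24·(1), so 24 | h(2).
Inductive step: assume the claim holds for n = i, i.e. 24 | h(i). Then
h(i+1) − h(i) = i·(i+1)·(i+2)·(i+3) − (i-1)·i·(i+1)·(i+2) = i·(i+1)·(i+2)·[(i+3) − (i-1)] = 4·i·(i+1)·(i+2). The product of 3 consecutive integers is divisible by (3)! = 6, so h(i+1) − h(i) is divisible by 4·6 = 24. By the inductive hypothesis 24 | h(i), hence 24 | h(i+1).
By induction, the statement is established for all n ≥ 2.
Therefore the largest such d is 24.

d = 24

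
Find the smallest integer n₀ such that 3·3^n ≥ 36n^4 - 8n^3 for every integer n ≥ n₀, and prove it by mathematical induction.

At n = 10: 177147 < 352000, so the inequality fails and n₀ ≥ 11. We prove 3·3^n ≥ 36n^4 - 8n^3 for all n ≥ 11.
For the base case n = 11: 3·3^n = 531441 and 36n^4 - 8n^3 = 516428, so 531441 ≥ 516428.
Suppose the result is true for n = k, so 3·3^k ≥ 36k^4 - 8k^3.
Then 3·3^(k + 1) = 3·(3·3^k) ≥ 3·(36k^4 - 8k^3).
Also, for k ≥ 11 we have 3·(36k^4 - 8k^3) ≥ 36(k+1)^4 - 8(k+1)^3, since 3·(36k^4 - 8k^3) − (36(k+1)^4 - 8(k+1)^3) = 72k^4 - 160k^3 - 192k^2 - 120k - 28, which is nonnegative for all k ≥ 11.
Combining, 3·3^(k + 1) ≥ 36(k+1)^4 - 8(k+1)^3.
By the principle of mathematical induction, the result holds for all n ≥ 11.
Hence the smallest such n₀ is 11.

n₀ = 11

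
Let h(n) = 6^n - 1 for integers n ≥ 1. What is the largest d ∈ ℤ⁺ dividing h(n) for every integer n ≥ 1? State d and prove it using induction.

d = 5

Computing the first values: h(1) = 5 and h(2) = 35; gcd(5, 35) = 5, so d ≤ 5.
We prove 5 | 6^n - 1 for all n ≥ 1 by induction on n.
When n = 1: h(1) = 5 = 5·(1), so 5 | h(1).
For the inductive step, assume it holds for an arbitrary j ≥ 1, i.e. 5 | h(j). Then
6^{j+1} − 1^{j+1} = 6·6^j − 1·1^j = 6·(6^j − 1^j) + (5)·1^j. The first term is divisible by 5 by the inductive hypothesis, and the second term (5)·1^j is divisible by 5 since 5 | 5. Hence 5 | h(j+1).
By the principle of mathematical induction, the result holds for all n ≥ 1.
Therefore the largest such d is 5.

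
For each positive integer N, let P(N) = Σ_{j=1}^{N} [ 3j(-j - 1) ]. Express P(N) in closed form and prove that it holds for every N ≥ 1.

We claim P(N) = -N(N + 1)(N + 2) for all N ≥ 1.
For the base case N = 1: P(1) = -6, and the closed form gives -6. They agree.
Inductive step: assume the claim holds for N = j, so P(j) = j(-j^2 - 3j - 2).
Then P(j+1) = P(j) + (-3(j + 1)(j + 2)) = (j(-j^2 - 3j - 2)) + (-3(j + 1)(j + 2)).
Simplifying, P(j+1) = -(j + 1)(j + 2)(j + 3) = -(j+1)((j+1) + 1)((j+1) + 2),
which is the closed form with N = j+1.
By the principle of mathematical induction, the result holds for all N ≥ 1.

P(N) = -N(N + 1)(N + 2)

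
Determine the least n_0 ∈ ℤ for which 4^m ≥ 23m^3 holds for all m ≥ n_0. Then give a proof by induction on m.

n_0 = 7

At m = 6: 4096 < 4968, so the inequality fails and n_0 ≥ 7. We prove 4^m ≥ 23m^3 for all m ≥ 7.
Base step (m = 7): 4^m = 16384 and 23m^3 = 7889, so 16384 ≥ 7889.
Inductive step: suppose the statement holds for some j ≥ 7, so 4^j ≥ 23j^3.
Then 4^(j + 1) = 4·(4^j) ≥ 4·(23j^3).
Also, for j ≥ 7 we have 4·(23j^3) ≥ 23(j+1)^3, since 4 ≥ (1 + 1/j)^3 for all j ≥ 7.
Combining, 4^(j + 1) ≥ 23(j+1)^3.
By the principle of mathematical induction, the result holds for all m ≥ 7.
Hence the smallest such n_0 is 7.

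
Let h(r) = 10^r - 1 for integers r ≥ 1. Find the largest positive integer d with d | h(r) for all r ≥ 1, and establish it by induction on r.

d = 9

Computing the first values: h(1) = 9 and h(2) = 99; gcd(9, 99) = 9, so d ≤ 9.
We prove 9 | 10^r - 1 for all r ≥ 1 by induction on r.
When r = 1: h(1) = 9 = 9·(1), so 9 | h(1).
Inductive step: assume the claim holds for r = m, i.e. 9 | h(m). Then
10^{m+1} − 1^{m+1} = 10·10^m − 1·1^m = 10·(10^m − 1^m) + (9)·1^m. The first term is divisible by 9 by the inductive hypothesis, and the second term (9)·1^m is divisible by 9 since 9 | 9. Hence 9 | h(m+1).
Hence, by induction on r, the claim holds for every r ≥ 1.
Therefore the largest such d is 9.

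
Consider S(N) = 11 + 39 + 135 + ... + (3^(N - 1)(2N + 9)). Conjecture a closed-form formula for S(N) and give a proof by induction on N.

We claim S(N) = 3^N(N + 4) - 4 for all N ≥ 1.
Base case (N = 1): S(1) = 11, and the closed form gives 11. They agree.
For the inductive step, assume it holds for an arbitrary m ≥ 1, so S(m) = 3^m(m + 4) - 4.
Then S(m+1) = S(m) + (3^m(2m + 11)) = (3^m(m + 4) - 4) + (3^m(2m + 11)).
Simplifying, S(m+1) = 3·3^m·m + 15·3^m - 4 = 3^(m+1)((m+1) + 4) - 4,
which is the closed form with N = m+1.
By induction, the statement is established for all N ≥ 1.

S(N) = 3^N(N + 4) - 4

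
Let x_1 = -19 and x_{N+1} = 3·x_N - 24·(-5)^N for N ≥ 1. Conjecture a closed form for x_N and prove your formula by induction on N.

x_N = 3(-5)^N - 4·3^(N - 1)

Computing the first terms: x_1 = -19, x_2 = 63, x_3 = -411. This suggests x_N = 3(-5)^N - 4·3^(N - 1).
Base case (N = 1): the formula gives -19 = -19 = x_1.
Inductive step: assume the claim holds for N = p, so x_p = 3(-5)^p - 4·3^(p - 1).
Then x_{p+1} = 3·x_p - 24·(-5)^p = 3·(3(-5)^p - 4·3^(p - 1)) - 24·(-5)^p = 3(-5)^(p + 1) - 4·3^p = 3(-5)^(p+1) - 4·3^((p+1) - 1),
which is the claimed formula at N = p+1.
By the principle of mathematical induction, the result holds for all N ≥ 1.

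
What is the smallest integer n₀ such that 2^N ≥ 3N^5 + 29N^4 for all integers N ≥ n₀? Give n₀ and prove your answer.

n₀ = 26

At N = 25: 33554432 < 40625000, so the inequality fails and n₀ ≥ 26. We prove 2^N ≥ 3N^5 + 29N^4 for all N ≥ 26.
For the base case N = 26: 2^N = 67108864 and 3N^5 + 29N^4 = 48896432, so 67108864 ≥ 48896432.
For the inductive step, assume it holds for an arbitrary p ≥ 26, so 2^p ≥ 3p^5 + 29p^4.
Then 2^(p + 1) = 2·(2^p) ≥ 2·(3p^5 + 29p^4).
Also, for p ≥ 26 we have 2·(3p^5 + 29p^4) ≥ 3(p+1)^5 + 29(p+1)^4, since 2·(3p^5 + 29p^4) − (3(p+1)^5 + 29(p+1)^4) = 3p^5 + 14p^4 - 146p^3 - 204p^2 - 131p - 32, which is nonnegative for all p ≥ 26.
Combining, 2^(p + 1) ≥ 3(p+1)^5 + 29(p+1)^4.
This completes the induction.
Hence the smallest such n₀ is 26.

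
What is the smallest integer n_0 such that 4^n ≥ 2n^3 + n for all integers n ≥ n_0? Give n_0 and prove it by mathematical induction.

n_0 = 3

At n = 2: 16 < 18, so the inequality fails and n_0 ≥ 3. We prove 4^n ≥ 2n^3 + n for all n ≥ 3.
Base step (n = 3): 4^n = 64 and 2n^3 + n = 57, so 64 ≥ 57.
Suppose the result is true for n = m, so 4^m ≥ 2m^3 + m.
Then 4^(m + 1) = 4·(4^m) ≥ 4·(2m^3 + m).
Also, for m ≥ 3 we have 4·(2m^3 + m) ≥ 2(m+1)^3 + (m+1), since 4·(2m^3 + m) − (2(m+1)^3 + (m+1)) = 6m^3 - 6m^2 - 3m - 3, which is nonnegative for all m ≥ 3.
Combining, 4^(m + 1) ≥ 2(m+1)^3 + (m+1).
This completes the induction.
Hence the smallest such n_0 is 3.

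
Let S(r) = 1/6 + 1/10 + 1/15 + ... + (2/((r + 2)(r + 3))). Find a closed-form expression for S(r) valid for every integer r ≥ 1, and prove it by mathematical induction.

We claim S(r) = 2r/(3(r + 3)) for all r ≥ 1.
Base step (r = 1): S(1) = 1/6, and the closed form gives 1/6. They agree.
For the inductive step, assume it holds for an arbitrary j ≥ 1, so S(j) = 2j/(3(j + 3)).
Then S(j+1) = S(j) + (2/((j + 3)(j + 4))) = (2j/(3(j + 3))) + (2/((j + 3)(j + 4))).
Simplifying, S(j+1) = 2(j + 1)/(3(j + 4)) = 2(j+1)/(3((j+1) + 3)),
which is the closed form with r = j+1.
This completes the induction.

S(r) = 2r/(3(r + 3))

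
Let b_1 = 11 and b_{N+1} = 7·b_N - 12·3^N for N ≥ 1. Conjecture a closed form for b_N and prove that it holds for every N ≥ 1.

Computing the first terms: b_1 = 11, b_2 = 41, b_3 = 179. This suggests b_N = 3^(N + 1) + 2·7^(N - 1).
When N = 1: the formula gives 11 = 11 = b_1.
Suppose the result is true for N = r, so b_r = 3^(r + 1) + 2·7^(r - 1).
Then b_{r+1} = 7·b_r - 12·3^r = 7·(3^(r + 1) + 2·7^(r - 1)) - 12·3^r = 3^(r + 2) + 2·7^r = 3^((r+1) + 1) + 2·7^((r+1) - 1),
which is the claimed formula at N = r+1.
By induction, the statement is established for all N ≥ 1.

b_N = 3^(N + 1) + 2·7^(N - 1)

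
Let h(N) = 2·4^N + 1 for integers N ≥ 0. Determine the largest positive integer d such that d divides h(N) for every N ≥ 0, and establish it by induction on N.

Computing the first values: h(0) = 3 and h(1) = 9; gcd(3, 9) = 3, so d ≤ 3.
We prove 3 | 2·4^N + 1 for all N ≥ 0 by induction on N.
For the base case N = 0: h(0) = 3 = 3·(1), so 3 | h(0).
For the inductive step, assume it holds for an arbitrary i ≥ 0, i.e. 3 | h(i). Then
h(i+1) = 2·4^(i+1) + 1 = 4·(2·4^i + 1) - 3 = 4·h(i) - 3. The first term is divisible by 3 by the inductive hypothesis, and -3 is divisible by 3. Hence 3 | h(i+1).
By induction, the statement is established for all N ≥ 0.
Therefore the largest such d is 3.

d = 3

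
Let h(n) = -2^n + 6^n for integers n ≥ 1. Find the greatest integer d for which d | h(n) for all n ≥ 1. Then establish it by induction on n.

Computing the first values: h(1) = 4 and h(2) = 32; gcd(4, 32) = 4, so d ≤ 4.
We prove 4 | -2^n + 6^n for all n ≥ 1 by induction on n.
When n = 1: h(1) = 4 = 4·(1), so 4 | h(1).
Inductive step: suppose the statement holds for some k ≥ 1, i.e. 4 | h(k). Then
6^{k+1} − 2^{k+1} = 6·6^k − 2·2^k = 6·(6^k − 2^k) + (4)·2^k. The first term is divisible by 4 by the inductive hypothesis, and the second term (4)·2^k is divisible by 4 since 4 | 4. Hence 4 | h(k+1).
By the principle of mathematical induction, the result holds for all n ≥ 1.
Therefore the largest such d is 4.

d = 4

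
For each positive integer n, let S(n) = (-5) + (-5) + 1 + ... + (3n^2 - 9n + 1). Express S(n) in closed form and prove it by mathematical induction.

S(n) = n(n^2 - 3n - 3)

We claim S(n) = n(n^2 - 3n - 3) for all n ≥ 1.
When n = 1: S(1) = -5, and the closed form gives -5. They agree.
Inductive step: suppose the statement holds for some i ≥ 1, so S(i) = i(i^2 - 3i - 3).
Then S(i+1) = S(i) + (3i^2 - 3i - 5) = (i(i^2 - 3i - 3)) + (3i^2 - 3i - 5).
Simplifying, S(i+1) = (i + 1)(i^2 - i - 5) = (i+1)((i+1)^2 - 3(i+1) - 3),
which is the closed form with n = i+1.
This completes the induction.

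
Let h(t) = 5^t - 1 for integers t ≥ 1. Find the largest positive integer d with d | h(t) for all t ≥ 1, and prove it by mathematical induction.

Computing the first values: h(1) = 4 and h(2) = 24; gcd(4, 24) = 4, so d ≤ 4.
We prove 4 | 5^t - 1 for all t ≥ 1 by induction on t.
When t = 1: h(1) = 4 = 4·(1), so 4 | h(1).
Inductive step: suppose the statement holds for some m ≥ 1, i.e. 4 | h(m). Then
5^{m+1} − 1^{m+1} = 5·5^m − 1·1^m = 5·(5^m − 1^m) + (4)·1^m. The first term is divisible by 4 by the inductive hypothesis, and the second term (4)·1^m is divisible by 4 since 4 | 4. Hence 4 | h(m+1).
By induction, the statement is established for all t ≥ 1.
Therefore the largest such d is 4.

d = 4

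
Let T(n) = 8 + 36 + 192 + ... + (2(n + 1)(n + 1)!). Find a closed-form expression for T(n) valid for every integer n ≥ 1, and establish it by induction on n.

We claim T(n) = 2(n + 2)! - 4 for all n ≥ 1.
For the base case n = 1: T(1) = 8, and the closed form gives 8. They agree.
Suppose the result is true for n = k, so T(k) = 2(k + 2)! - 4.
Then T(k+1) = T(k) + (2(k + 2)(k + 2)!) = (2(k + 2)! - 4) + (2(k + 2)(k + 2)!).
Simplifying, T(k+1) = 2((k+1) + 2)! - 4,
which is the closed form with n = k+1.
By the principle of mathematical induction, the result holds for all n ≥ 1.

T(n) = 2(n + 2)! - 4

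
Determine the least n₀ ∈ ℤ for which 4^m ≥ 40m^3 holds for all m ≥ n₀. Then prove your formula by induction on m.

n₀ = 7

At m = 6: 4096 < 8640, so the inequality fails and n₀ ≥ 7. We prove 4^m ≥ 40m^3 for all m ≥ 7.
For the base case m = 7: 4^m = 16384 and 40m^3 = 13720, so 16384 ≥ 13720.
Inductive step: suppose the statement holds for some r ≥ 7, so 4^r ≥ 40r^3.
Then 4^(r + 1) = 4·(4^r) ≥ 4·(40r^3).
Also, for r ≥ 7 we have 4·(40r^3) ≥ 40(r+1)^3, since 4 ≥ (1 + 1/r)^3 for all r ≥ 7.
Combining, 4^(r + 1) ≥ 40(r+1)^3.
Hence, by induction on m, the claim holds for every m ≥ 7.
Hence the smallest such n₀ is 7.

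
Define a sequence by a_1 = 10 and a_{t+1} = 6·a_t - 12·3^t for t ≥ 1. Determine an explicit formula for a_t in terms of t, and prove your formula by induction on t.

Computing the first terms: a_1 = 10, a_2 = 24, a_3 = 36. This suggests a_t = 4·3^t - 2·6^(t - 1).
When t = 1: the formula gives 10 = 10 = a_1.
Inductive step: assume the claim holds for t = r, so a_r = 4·3^r - 2·6^(r - 1).
Then a_{r+1} = 6·a_r - 12·3^r = 6·(4·3^r - 2·6^(r - 1)) - 12·3^r = 4·3^(r + 1) - 2·6^r = 4·3^(r+1) - 2·6^((r+1) - 1),
which is the claimed formula at t = r+1.
By induction, the statement is established for all t ≥ 1.

a_t = 4·3^t - 2·6^(t - 1)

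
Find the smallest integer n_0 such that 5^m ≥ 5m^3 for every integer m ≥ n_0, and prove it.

n_0 = 4

At m = 3: 125 < 135, so the inequality fails and n_0 ≥ 4. We prove 5^m ≥ 5m^3 for all m ≥ 4.
Base step (m = 4): 5^m = 625 and 5m^3 = 320, so 625 ≥ 320.
For the inductive step, assume it holds for an arbitrary r ≥ 4, so 5^r ≥ 5r^3.
Then 5^(r + 1) = 5·(5^r) ≥ 5·(5r^3).
Also, for r ≥ 4 we have 5·(5r^3) ≥ 5(r+1)^3, since 5 ≥ (1 + 1/r)^3 for all r ≥ 4.
Combining, 5^(r + 1) ≥ 5(r+1)^3.
By the principle of mathematical induction, the result holds for all m ≥ 4.
Hence the smallest such n_0 is 4.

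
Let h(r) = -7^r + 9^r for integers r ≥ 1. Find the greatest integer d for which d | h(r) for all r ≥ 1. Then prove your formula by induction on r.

d = 2

Computing the first values: h(1) = 2 and h(2) = 32; gcd(2, 32) = 2, so d ≤ 2.
We prove 2 | -7^r + 9^r for all r ≥ 1 by induction on r.
Base step (r = 1): h(1) = 2 = 2·(1), so 2 | h(1).
Suppose the result is true for r = p, i.e. 2 | h(p). Then
9^{p+1} − 7^{p+1} = 9·9^p − 7·7^p = 9·(9^p − 7^p) + (2)·7^p. The first term is divisible by 2 by the inductive hypothesis, and the second term (2)·7^p is divisible by 2 since 2 | 2. Hence 2 | h(p+1).
This completes the induction.
Therefore the largest such d is 2.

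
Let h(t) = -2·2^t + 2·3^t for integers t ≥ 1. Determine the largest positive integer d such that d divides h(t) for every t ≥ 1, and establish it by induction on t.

d = 2

Computing the first values: h(1) = 2 and h(2) = 10; gcd(2, 10) = 2, so d ≤ 2.
We prove 2 | -2·2^t + 2·3^t for all t ≥ 1 by induction on t.
When t = 1: h(1) = 2 = 2·(1), so 2 | h(1).
Inductive step: suppose the statement holds for some j ≥ 1, i.e. 2 | h(j). Then
h(j+1) − 3·h(j) = (-2·2^(j+1) + 2·3^(j+1)) − 3·(-2·2^j + 2·3^j) = (-2)·2^j·(2 − 3) = (2)·2^j. Since 2 | h(j) by the inductive hypothesis, 2 | 3·h(j); and 2 | 2 since 2 = 2·1. Therefore 2 | h(j+1).
By induction, the statement is established for all t ≥ 1.
Therefore the largest such d is 2.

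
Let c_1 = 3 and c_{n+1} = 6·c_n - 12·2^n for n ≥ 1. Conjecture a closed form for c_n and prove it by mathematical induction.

Computing the first terms: c_1 = 3, c_2 = -6, c_3 = -84. This suggests c_n = 3·2^n - 3·6^(n - 1).
For the base case n = 1: the formula gives 3 = 3 = c_1.
For the inductive step, assume it holds for an arbitrary k ≥ 1, so c_k = 3·2^k - 3·6^(k - 1).
Then c_{k+1} = 6·c_k - 12·2^k = 6·(3·2^k - 3·6^(k - 1)) - 12·2^k = 3·2^(k + 1) - 3·6^k = 3·2^(k+1) - 3·6^((k+1) - 1),
which is the claimed formula at n = k+1.
This completes the induction.

c_n = 3·2^n - 3·6^(n - 1)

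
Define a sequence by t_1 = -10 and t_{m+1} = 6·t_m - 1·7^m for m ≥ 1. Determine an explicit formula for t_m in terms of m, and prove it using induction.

t_m = -3·6^(m - 1) - 7^m

Computing the first terms: t_1 = -10, t_2 = -67, t_3 = -451. This suggests t_m = -3·6^(m - 1) - 7^m.
For the base case m = 1: the formula gives -10 = -10 = t_1.
Inductive step: assume the claim holds for m = k, so t_k = -3·6^(k - 1) - 7^k.
Then t_{k+1} = 6·t_k - 1·7^k = 6·(-3·6^(k - 1) - 7^k) - 1·7^k = -3·6^k - 7^(k + 1) = -3·6^((k+1) - 1) - 7^(k+1),
which is the claimed formula at m = k+1.
This completes the induction.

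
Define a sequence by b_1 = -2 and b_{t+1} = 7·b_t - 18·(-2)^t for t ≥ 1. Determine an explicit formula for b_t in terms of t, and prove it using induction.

Computing the first terms: b_1 = -2, b_2 = 22, b_3 = 82. This suggests b_t = -(-2)^(t + 1) + 2·7^(t - 1).
Base step (t = 1): the formula gives -2 = -2 = b_1.
Suppose the result is true for t = r, so b_r = -(-2)^(r + 1) + 2·7^(r - 1).
Then b_{r+1} = 7·b_r - 18·(-2)^r = 7·(-(-2)^(r + 1) + 2·7^(r - 1)) - 18·(-2)^r = -(-2)^(r + 2) + 2·7^r = -(-2)^((r+1) + 1) + 2·7^((r+1) - 1),
which is the claimed formula at t = r+1.
This completes the induction.

b_t = -(-2)^(t + 1) + 2·7^(t - 1)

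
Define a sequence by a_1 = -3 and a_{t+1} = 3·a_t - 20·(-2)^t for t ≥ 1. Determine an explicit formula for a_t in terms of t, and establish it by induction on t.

a_t = (-2)^(t + 2) + 5·3^(t - 1)

Computing the first terms: a_1 = -3, a_2 = 31, a_3 = 13. This suggests a_t = (-2)^(t + 2) + 5·3^(t - 1).
For the base case t = 1: the formula gives -3 = -3 = a_1.
Suppose the result is true for t = i, so a_i = (-2)^(i + 2) + 5·3^(i - 1).
Then a_{i+1} = 3·a_i - 20·(-2)^i = 3·((-2)^(i + 2) + 5·3^(i - 1)) - 20·(-2)^i = (-2)^(i + 3) + 5·3^i = (-2)^((i+1) + 2) + 5·3^((i+1) - 1),
which is the claimed formula at t = i+1.
By the principle of mathematical induction, the result holds for all t ≥ 1.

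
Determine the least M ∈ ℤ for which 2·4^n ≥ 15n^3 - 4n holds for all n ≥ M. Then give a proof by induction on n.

At n = 4: 512 < 944, so the inequality fails and M ≥ 5. We prove 2·4^n ≥ 15n^3 - 4n for all n ≥ 5.
Base step (n = 5): 2·4^n = 2048 and 15n^3 - 4n = 1855, so 2048 ≥ 1855.
Suppose the result is true for n = i, so 2·4^i ≥ 15i^3 - 4i.
Then 2·4^(i + 1) = 4·(2·4^i) ≥ 4·(15i^3 - 4i).
Also, for i ≥ 5 we have 4·(15i^3 - 4i) ≥ 15(i+1)^3 - 4(i+1), since 4·(15i^3 - 4i) − (15(i+1)^3 - 4(i+1)) = 45i^3 - 45i^2 - 57i - 11, which is nonnegative for all i ≥ 5.
Combining, 2·4^(i + 1) ≥ 15(i+1)^3 - 4(i+1).
Hence, by induction on n, the claim holds for every n ≥ 5.
Hence the smallest such M is 5.

M = 5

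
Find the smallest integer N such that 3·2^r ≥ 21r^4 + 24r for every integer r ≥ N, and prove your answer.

At r = 20: 3145728 < 3360480, so the inequality fails and N ≥ 21. We prove 3·2^r ≥ 21r^4 + 24r for all r ≥ 21.
When r = 21: 3·2^r = 6291456 and 21r^4 + 24r = 4084605, so 6291456 ≥ 4084605.
Inductive step: assume the claim holds for r = k, so 3·2^k ≥ 21k^4 + 24k.
Then 3·2^(k + 1) = 2·(3·2^k) ≥ 2·(21k^4 + 24k).
Also, for k ≥ 21 we have 2·(21k^4 + 24k) ≥ 21(k+1)^4 + 24(k+1), since 2·(21k^4 + 24k) − (21(k+1)^4 + 24(k+1)) = 21k^4 - 84k^3 - 126k^2 - 60k - 45, which is nonnegative for all k ≥ 21.
Combining, 3·2^(k + 1) ≥ 21(k+1)^4 + 24(k+1).
Hence, by induction on r, the claim holds for every r ≥ 21.
Hence the smallest such N is 21.

N = 21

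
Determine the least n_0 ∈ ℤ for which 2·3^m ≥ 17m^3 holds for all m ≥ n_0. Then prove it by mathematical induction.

n_0 = 8

At m = 7: 4374 < 5831, so the inequality fails and n_0 ≥ 8. We prove 2·3^m ≥ 17m^3 for all m ≥ 8.
Base step (m = 8): 2·3^m = 13122 and 17m^3 = 8704, so 13122 ≥ 8704.
Inductive step: assume the claim holds for m = r, so 2·3^r ≥ 17r^3.
Then 2·3^(r + 1) = 3·(2·3^r) ≥ 3·(17r^3).
Also, for r ≥ 8 we have 3·(17r^3) ≥ 17(r+1)^3, since 3 ≥ (1 + 1/r)^3 for all r ≥ 8.
Combining, 2·3^(r + 1) ≥ 17(r+1)^3.
This completes the induction.
Hence the smallest such n_0 is 8.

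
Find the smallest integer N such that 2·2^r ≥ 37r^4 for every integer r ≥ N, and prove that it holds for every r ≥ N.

At r = 22: 8388608 < 8667472, so the inequality fails and N ≥ 23. We prove 2·2^r ≥ 37r^4 for all r ≥ 23.
For the base case r = 23: 2·2^r = 16777216 and 37r^4 = 10354117, so 16777216 ≥ 10354117.
Inductive step: suppose the statement holds for some j ≥ 23, so 2·2^j ≥ 37j^4.
Then 2·2^(j + 1) = 2·(2·2^j) ≥ 2·(37j^4).
Also, for j ≥ 23 we have 2·(37j^4) ≥ 37(j+1)^4, since 2 ≥ (1 + 1/j)^4 for all j ≥ 23.
Combining, 2·2^(j + 1) ≥ 37(j+1)^4.
Hence, by induction on r, the claim holds for every r ≥ 23.
Hence the smallest such N is 23.

N = 23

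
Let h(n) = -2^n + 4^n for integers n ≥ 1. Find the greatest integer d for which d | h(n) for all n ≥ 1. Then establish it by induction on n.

d = 2

Computing the first values: h(1) = 2 and h(2) = 12; gcd(2, 12) = 2, so d ≤ 2.
We prove 2 | -2^n + 4^n for all n ≥ 1 by induction on n.
Base case (n = 1): h(1) = 2 = 2·(1), so 2 | h(1).
Suppose the result is true for n = k, i.e. 2 | h(k). Then
4^{k+1} − 2^{k+1} = 4·4^k − 2·2^k = 4·(4^k − 2^k) + (2)·2^k. The first term is divisible by 2 by the inductive hypothesis, and the second term (2)·2^k is divisible by 2 since 2 | 2. Hence 2 | h(k+1).
By induction, the statement is established for all n ≥ 1.
Therefore the largest such d is 2.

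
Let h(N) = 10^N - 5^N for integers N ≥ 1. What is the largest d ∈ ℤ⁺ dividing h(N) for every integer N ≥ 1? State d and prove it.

d = 5

Computing the first values: h(1) = 5 and h(2) = 75; gcd(5, 75) = 5, so d ≤ 5.
We prove 5 | 10^N - 5^N for all N ≥ 1 by induction on N.
For the base case N = 1: h(1) = 5 = 5·(1), so 5 | h(1).
Inductive step: assume the claim holds for N = i, i.e. 5 | h(i). Then
10^{i+1} − 5^{i+1} = 10·10^i − 5·5^i = 10·(10^i − 5^i) + (5)·5^i. The first term is divisible by 5 by the inductive hypothesis, and the second term (5)·5^i is divisible by 5 since 5 | 5. Hence 5 | h(i+1).
This completes the induction.
Therefore the largest such d is 5.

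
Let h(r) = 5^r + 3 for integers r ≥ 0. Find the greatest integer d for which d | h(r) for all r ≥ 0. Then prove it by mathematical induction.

d = 4

Computing the first values: h(0) = 4 and h(1) = 8; gcd(4, 8) = 4, so d ≤ 4.
We prove 4 | 5^r + 3 for all r ≥ 0 by induction on r.
When r = 0: h(0) = 4 = 4·(1), so 4 | h(0).
Suppose the result is true for r = m, i.e. 4 | h(m). Then
h(m+1) = 5^(m+1) + 3 = 5·(5^m + 3) - 12 = 5·h(m) - 12. The first term is divisible by 4 by the inductive hypothesis, and -12 is divisible by 4. Hence 4 | h(m+1).
This completes the induction.
Therefore the largest such d is 4.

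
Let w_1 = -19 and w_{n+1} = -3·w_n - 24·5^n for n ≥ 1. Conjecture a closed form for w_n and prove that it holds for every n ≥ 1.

w_n = -4(-3)^(n - 1) - 3·5^n

Computing the first terms: w_1 = -19, w_2 = -63, w_3 = -411. This suggests w_n = -4(-3)^(n - 1) - 3·5^n.
When n = 1: the formula gives -19 = -19 = w_1.
Inductive step: assume the claim holds for n = m, so w_m = -4(-3)^(m - 1) - 3·5^m.
Then w_{m+1} = -3·w_m - 24·5^m = -3·(-4(-3)^(m - 1) - 3·5^m) - 24·5^m = -4(-3)^m - 3·5^(m + 1) = -4(-3)^((m+1) - 1) - 3·5^(m+1),
which is the claimed formula at n = m+1.
By induction, the statement is established for all n ≥ 1.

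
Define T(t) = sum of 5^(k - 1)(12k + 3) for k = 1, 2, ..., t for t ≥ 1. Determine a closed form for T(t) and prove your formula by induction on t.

We claim T(t) = 3·5^t·t for all t ≥ 1.
Base step (t = 1): T(1) = 15, and the closed form gives 15. They agree.
Inductive step: suppose the statement holds for some k ≥ 1, so T(k) = 3·5^k·k.
Then T(k+1) = T(k) + (5^k(12k + 15)) = (3·5^k·k) + (5^k(12k + 15)).
Simplifying, T(k+1) = 15·5^k(k + 1) = 3·5^(k+1)·(k+1),
which is the closed form with t = k+1.
Hence, by induction on t, the claim holds for every t ≥ 1.

T(t) = 3·5^t·t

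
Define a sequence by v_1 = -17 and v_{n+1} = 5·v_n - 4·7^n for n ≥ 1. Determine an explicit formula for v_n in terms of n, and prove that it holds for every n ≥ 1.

Computing the first terms: v_1 = -17, v_2 = -113, v_3 = -761. This suggests v_n = -3·5^(n - 1) - 2·7^n.
Base case (n = 1): the formula gives -17 = -17 = v_1.
For the inductive step, assume it holds for an arbitrary k ≥ 1, so v_k = -3·5^(k - 1) - 2·7^k.
Then v_{k+1} = 5·v_k - 4·7^k = 5·(-3·5^(k - 1) - 2·7^k) - 4·7^k = -3·5^k - 2·7^(k + 1) = -3·5^((k+1) - 1) - 2·7^(k+1),
which is the claimed formula at n = k+1.
Hence, by induction on n, the claim holds for every n ≥ 1.

v_n = -3·5^(n - 1) - 2·7^n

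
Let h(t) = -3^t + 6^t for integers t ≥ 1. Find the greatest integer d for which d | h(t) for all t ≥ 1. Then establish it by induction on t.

d = 3

Computing the first values: h(1) = 3 and h(2) = 27; gcd(3, 27) = 3, so d ≤ 3.
We prove 3 | -3^t + 6^t for all t ≥ 1 by induction on t.
For the base case t = 1: h(1) = 3 = 3·(1), so 3 | h(1).
For the inductive step, assume it holds for an arbitrary k ≥ 1, i.e. 3 | h(k). Then
6^{k+1} − 3^{k+1} = 6·6^k − 3·3^k = 6·(6^k − 3^k) + (3)·3^k. The first term is divisible by 3 by the inductive hypothesis, and the second term (3)·3^k is divisible by 3 since 3 | 3. Hence 3 | h(k+1).
By the principle of mathematical induction, the result holds for all t ≥ 1.
Therefore the largest such d is 3.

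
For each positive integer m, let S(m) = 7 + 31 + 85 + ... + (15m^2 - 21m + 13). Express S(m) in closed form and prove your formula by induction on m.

We claim S(m) = m(5m^2 - 3m + 5) for all m ≥ 1.
For the base case m = 1: S(1) = 7, and the closed form gives 7. They agree.
Inductive step: assume the claim holds for m = j, so S(j) = j(5j^2 - 3j + 5).
Then S(j+1) = S(j) + (15j^2 + 9j + 7) = (j(5j^2 - 3j + 5)) + (15j^2 + 9j + 7).
Simplifying, S(j+1) = (j + 1)(5j^2 + 7j + 7) = (j+1)(5(j+1)^2 - 3(j+1) + 5),
which is the closed form with m = j+1.
By induction, the statement is established for all m ≥ 1.

S(m) = m(5m^2 - 3m + 5)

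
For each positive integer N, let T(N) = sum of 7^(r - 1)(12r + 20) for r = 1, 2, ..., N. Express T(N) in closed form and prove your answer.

We claim T(N) = 7^N(2N + 3) - 3 for all N ≥ 1.
Base case (N = 1): T(1) = 32, and the closed form gives 32. They agree.
Inductive step: assume the claim holds for N = r, so T(r) = 7^r(2r + 3) - 3.
Then T(r+1) = T(r) + (7^r(12r + 32)) = (7^r(2r + 3) - 3) + (7^r(12r + 32)).
Simplifying, T(r+1) = 14·7^r·r + 35·7^r - 3 = 7^(r+1)(2(r+1) + 3) - 3,
which is the closed form with N = r+1.
By induction, the statement is established for all N ≥ 1.

T(N) = 7^N(2N + 3) - 3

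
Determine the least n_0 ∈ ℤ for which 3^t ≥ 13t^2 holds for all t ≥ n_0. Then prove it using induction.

n_0 = 6

At t = 5: 243 < 325, so the inequality fails and n_0 ≥ 6. We prove 3^t ≥ 13t^2 for all t ≥ 6.
Base step (t = 6): 3^t = 729 and 13t^2 = 468, so 729 ≥ 468.
Suppose the result is true for t = i, so 3^i ≥ 13i^2.
Then 3^(i + 1) = 3·(3^i) ≥ 3·(13i^2).
Also, for i ≥ 6 we have 3·(13i^2) ≥ 13(i+1)^2, since 3 ≥ (1 + 1/i)^2 for all i ≥ 6.
Combining, 3^(i + 1) ≥ 13(i+1)^2.
By the principle of mathematical induction, the result holds for all t ≥ 6.
Hence the smallest such n_0 is 6.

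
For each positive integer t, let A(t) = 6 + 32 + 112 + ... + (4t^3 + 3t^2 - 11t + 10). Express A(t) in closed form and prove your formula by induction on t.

We claim A(t) = t(t^3 + 3t^2 - 3t + 5) for all t ≥ 1.
When t = 1: A(1) = 6, and the closed form gives 6. They agree.
Suppose the result is true for t = r, so A(r) = r(r^3 + 3r^2 - 3r + 5).
Then A(r+1) = A(r) + (4r^3 + 15r^2 + 7r + 6) = (r(r^3 + 3r^2 - 3r + 5)) + (4r^3 + 15r^2 + 7r + 6).
Simplifying, A(r+1) = (r + 1)(r^3 + 6r^2 + 6r + 6) = (r+1)((r+1)^3 + 3(r+1)^2 - 3(r+1) + 5),
which is the closed form with t = r+1.
This completes the induction.

A(t) = t(t^3 + 3t^2 - 3t + 5)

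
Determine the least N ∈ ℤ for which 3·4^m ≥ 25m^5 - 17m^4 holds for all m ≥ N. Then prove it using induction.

At m = 9: 786432 < 1364688, so the inequality fails and N ≥ 10. We prove 3·4^m ≥ 25m^5 - 17m^4 for all m ≥ 10.
Base step (m = 10): 3·4^m = 3145728 and 25m^5 - 17m^4 = 2330000, so 3145728 ≥ 2330000.
Inductive step: assume the claim holds for m = i, so 3·4^i ≥ 25i^5 - 17i^4.
Then 3·4^(i + 1) = 4·(3·4^i) ≥ 4·(25i^5 - 17i^4).
Also, for i ≥ 10 we have 4·(25i^5 - 17i^4) ≥ 25(i+1)^5 - 17(i+1)^4, since 4·(25i^5 - 17i^4) − (25(i+1)^5 - 17(i+1)^4) = 75i^5 - 176i^4 - 182i^3 - 148i^2 - 57i - 8, which is nonnegative for all i ≥ 10.
Combining, 3·4^(i + 1) ≥ 25(i+1)^5 - 17(i+1)^4.
Hence, by induction on m, the claim holds for every m ≥ 10.
Hence the smallest such N is 10.

N = 10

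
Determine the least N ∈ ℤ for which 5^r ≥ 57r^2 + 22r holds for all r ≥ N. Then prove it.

N = 5

At r = 4: 625 < 1000, so the inequality fails and N ≥ 5. We prove 5^r ≥ 57r^2 + 22r for all r ≥ 5.
When r = 5: 5^r = 3125 and 57r^2 + 22r = 1535, so 3125 ≥ 1535.
Inductive step: assume the claim holds for r = m, so 5^m ≥ 57m^2 + 22m.
Then 5^(m + 1) = 5·(5^m) ≥ 5·(57m^2 + 22m).
Also, for m ≥ 5 we have 5·(57m^2 + 22m) ≥ 57(m+1)^2 + 22(m+1), since 5·(57m^2 + 22m) − (57(m+1)^2 + 22(m+1)) = 228m^2 - 26m - 79, which is nonnegative for all m ≥ 5.
Combining, 5^(m + 1) ≥ 57(m+1)^2 + 22(m+1).
This completes the induction.
Hence the smallest such N is 5.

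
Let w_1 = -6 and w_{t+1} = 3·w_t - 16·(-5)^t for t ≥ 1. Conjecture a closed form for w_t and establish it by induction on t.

Computing the first terms: w_1 = -6, w_2 = 62, w_3 = -214. This suggests w_t = 2(-5)^t + 4·3^(t - 1).
When t = 1: the formula gives -6 = -6 = w_1.
For the inductive step, assume it holds for an arbitrary r ≥ 1, so w_r = 2(-5)^r + 4·3^(r - 1).
Then w_{r+1} = 3·w_r - 16·(-5)^r = 3·(2(-5)^r + 4·3^(r - 1)) - 16·(-5)^r = 2(-5)^(r + 1) + 4·3^r = 2(-5)^(r+1) + 4·3^((r+1) - 1),
which is the claimed formula at t = r+1.
Hence, by induction on t, the claim holds for every t ≥ 1.

w_t = 2(-5)^t + 4·3^(t - 1)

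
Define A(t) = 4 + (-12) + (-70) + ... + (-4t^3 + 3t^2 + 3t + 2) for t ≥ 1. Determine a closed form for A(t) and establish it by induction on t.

A(t) = -t(t^3 + t^2 - 2t - 4)

We claim A(t) = -t(t^3 + t^2 - 2t - 4) for all t ≥ 1.
When t = 1: A(1) = 4, and the closed form gives 4. They agree.
For the inductive step, assume it holds for an arbitrary j ≥ 1, so A(j) = j(-j^3 - j^2 + 2j + 4).
Then A(j+1) = A(j) + (-4j^3 - 9j^2 - 3j + 4) = (j(-j^3 - j^2 + 2j + 4)) + (-4j^3 - 9j^2 - 3j + 4).
Simplifying, A(j+1) = -(j + 1)(j^3 + 4j^2 + 3j - 4) = -(j+1)((j+1)^3 + (j+1)^2 - 2(j+1) - 4),
which is the closed form with t = j+1.
This completes the induction.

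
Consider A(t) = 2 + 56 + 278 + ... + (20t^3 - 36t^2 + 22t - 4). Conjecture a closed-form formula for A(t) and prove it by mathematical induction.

We claim A(t) = t(5t^3 - 2t^2 - 2t + 1) for all t ≥ 1.
When t = 1: A(1) = 2, and the closed form gives 2. They agree.
Suppose the result is true for t = p, so A(p) = p(5p^3 - 2p^2 - 2p + 1).
Then A(p+1) = A(p) + (20p^3 + 24p^2 + 10p + 2) = (p(5p^3 - 2p^2 - 2p + 1)) + (20p^3 + 24p^2 + 10p + 2).
Simplifying, A(p+1) = (p + 1)(5p^3 + 13p^2 + 9p + 2) = (p+1)(5(p+1)^3 - 2(p+1)^2 - 2(p+1) + 1),
which is the closed form with t = p+1.
By induction, the statement is established for all t ≥ 1.

A(t) = t(5t^3 - 2t^2 - 2t + 1)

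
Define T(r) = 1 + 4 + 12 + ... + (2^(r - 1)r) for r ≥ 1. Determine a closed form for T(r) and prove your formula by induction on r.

T(r) = 2^r(r - 1) + 1

We claim T(r) = 2^r(r - 1) + 1 for all r ≥ 1.
When r = 1: T(1) = 1, and the closed form gives 1. They agree.
Inductive step: suppose the statement holds for some m ≥ 1, so T(m) = 2^m(m - 1) + 1.
Then T(m+1) = T(m) + (2^m(m + 1)) = (2^m(m - 1) + 1) + (2^m(m + 1)).
Simplifying, T(m+1) = 2^(m + 1)m + 1 = 2^(m+1)((m+1) - 1) + 1,
which is the closed form with r = m+1.
By induction, the statement is established for all r ≥ 1.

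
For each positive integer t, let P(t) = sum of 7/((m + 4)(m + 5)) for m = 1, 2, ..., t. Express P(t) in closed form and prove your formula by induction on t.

We claim P(t) = 7t/(5(t + 5)) for all t ≥ 1.
When t = 1: P(1) = 7/30, and the closed form gives 7/30. They agree.
Inductive step: assume the claim holds for t = m, so P(m) = 7m/(5(m + 5)).
Then P(m+1) = P(m) + (7/((m + 5)(m + 6))) = (7m/(5(m + 5))) + (7/((m + 5)(m + 6))).
Simplifying, P(m+1) = 7(m + 1)/(5(m + 6)) = 7(m+1)/(5((m+1) + 5)),
which is the closed form with t = m+1.
By induction, the statement is established for all t ≥ 1.

P(t) = 7t/(5(t + 5))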